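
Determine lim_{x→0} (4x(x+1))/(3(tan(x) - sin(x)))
Both numerator and denominator → 0 as x → 0; this is a 0/0 indeterminate form.
Expand each to leading order near x = 0: numerator ~ 4·x, denominator ~ 3·x^3/2.
The limit of the ratio is ∞.

Final answer: ∞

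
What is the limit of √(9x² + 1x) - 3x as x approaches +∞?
As x → +∞: multiply by the conjugate to get (1x)/(√(9x²+1x)+3x); the denominator ~ 6x, so the limit is 1/6.
Limit = 1/6.

Final answer: 1/6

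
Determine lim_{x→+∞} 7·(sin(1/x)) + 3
Evaluate the dominant behaviour as x → +∞; each term tends to a finite value or vanishes.
Limit = 3.

Final answer: 3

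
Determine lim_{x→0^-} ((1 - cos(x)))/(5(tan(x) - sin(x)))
Both numerator and denominator → 0 as x → 0^-; this is a 0/0 indeterminate form.
Expand each to leading order near x = 0: numerator ~ x^2/2, denominator ~ 5·x^3/2.
The limit of the ratio is -∞.

Final answer: -∞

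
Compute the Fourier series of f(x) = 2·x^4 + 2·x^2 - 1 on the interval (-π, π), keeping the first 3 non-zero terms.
(88 - 16·π^2)·cos(x) + (-4 + 4·π^2)·cos(2·x) - 1 + 2·π^2/3 + 2·π^4/5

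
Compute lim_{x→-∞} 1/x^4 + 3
Evaluate the dominant behaviour as x → -∞; each term tends to a finite value or vanishes.
Limit = 3.

Final answer: 3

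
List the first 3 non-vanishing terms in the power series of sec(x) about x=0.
5·x^4/24 + x^2/2 + 1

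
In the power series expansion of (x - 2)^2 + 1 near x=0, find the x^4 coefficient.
Expand to order 4: (x - 2)^2 + 1 = x^2 - 4·x + 5 + O(x^5).
The coefficient of x^4 is 0.

Final answer: 0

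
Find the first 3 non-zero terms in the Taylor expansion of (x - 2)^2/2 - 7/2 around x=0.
x^2/2 - 2·x - 3/2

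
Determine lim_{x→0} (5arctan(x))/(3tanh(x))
Both numerator and denominator → 0 as x → 0; this is a 0/0 indeterminate form.
Expand each to leading order near x = 0: numerator ~ 5·x, denominator ~ 3·x.
The limit of the ratio is 5/3.

Final answer: 5/3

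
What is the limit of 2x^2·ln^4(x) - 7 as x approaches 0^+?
The product is a 0·∞ indeterminate form at x → 0⁺.
Rewrite the product as 2·ln^4(x) / x^(-2) and apply L'Hôpital, or use the standard hierarchy x^(-2) ≫ |ln x|^4 as x → 0⁺.
The indeterminate product → 0, so the limit = -7.

Final answer: -7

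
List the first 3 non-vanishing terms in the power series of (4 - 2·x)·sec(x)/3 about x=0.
2·x^2/3 - 2·x/3 + 4/3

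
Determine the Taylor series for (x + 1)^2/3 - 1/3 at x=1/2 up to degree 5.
5/12 + (x - 1/2) + (x - 1/2)^2/3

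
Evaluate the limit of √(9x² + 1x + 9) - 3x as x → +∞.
As x → +∞: multiply by the conjugate to get (1x+9)/(√(9x²+1x+9)+3x); the denominator ~ 6x, so the limit is 1/6.
Limit = 1/6.

Final answer: 1/6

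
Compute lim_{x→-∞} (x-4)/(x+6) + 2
Evaluate the dominant behaviour as x → -∞; each term tends to a finite value or vanishes.
Limit = 3.

Final answer: 3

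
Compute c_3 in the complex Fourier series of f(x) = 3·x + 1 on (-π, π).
Compute the real Fourier coefficients first: a_3 = 0, b_3 = 2.
Then c_3 = (a_3 − i·b_3)/2 = -i.

Final answer: -i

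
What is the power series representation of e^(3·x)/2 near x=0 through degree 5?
81·x^5/80 + 27·x^4/16 + 9·x^3/4 + 9·x^2/4 + 3·x/2 + 1/2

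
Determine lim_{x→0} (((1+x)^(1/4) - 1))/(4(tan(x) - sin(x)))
Both numerator and denominator → 0 as x → 0; this is a 0/0 indeterminate form.
Expand each to leading order near x = 0: numerator ~ x/4, denominator ~ 2·x^3.
The limit of the ratio is ∞.

Final answer: ∞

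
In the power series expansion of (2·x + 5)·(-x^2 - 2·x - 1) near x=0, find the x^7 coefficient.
Expand to order 7: (2·x + 5)·(-x^2 - 2·x - 1) = -2·x^3 - 9·x^2 - 12·x - 5 + O(x^8).
The coefficient of x^7 is 0.

Final answer: 0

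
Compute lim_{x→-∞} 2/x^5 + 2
Evaluate the dominant behaviour as x → -∞; each term tends to a finite value or vanishes.
Limit = 2.

Final answer: 2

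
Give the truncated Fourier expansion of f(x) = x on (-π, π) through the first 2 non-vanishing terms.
2·sin(x) - sin(2·x)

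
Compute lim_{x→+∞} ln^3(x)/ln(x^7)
This is an ∞/∞ indeterminate form as x → +∞.
Write ln(x^7) = 7·ln(x), reducing the quotient to ln^2(x)/7 → ∞.
Limit = ∞.

Final answer: ∞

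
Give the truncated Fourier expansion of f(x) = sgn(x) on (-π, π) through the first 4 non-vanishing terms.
4·sin(x)/π + 4·sin(3·x)/(3·π) + 4·sin(5·x)/(5·π) + 4·sin(7·x)/(7·π)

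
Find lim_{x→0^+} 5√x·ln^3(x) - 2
The product is a 0·∞ indeterminate form at x → 0⁺.
Rewrite the product as 5·ln^3(x) / x^(-1/2) and apply L'Hôpital, or use the standard hierarchy x^(-1/2) ≫ |ln x|^3 as x → 0⁺.
The indeterminate product → 0, so the limit = -2.

Final answer: -2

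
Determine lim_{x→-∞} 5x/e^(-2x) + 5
The quotient is an ∞/∞ indeterminate form as x → -∞.
Compare growth rates of the dominant terms (exponentials ≫ polynomials ≫ logarithms), or apply L'Hôpital's rule; the quotient → 0.
Adding the constant: 0 + 5 = 5. Limit = 5.

Final answer: 5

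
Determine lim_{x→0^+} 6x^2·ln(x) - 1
The product is a 0·∞ indeterminate form at x → 0⁺.
Rewrite the product as 6·ln(x) / x^(-2) and apply L'Hôpital, or use the standard hierarchy x^(-2) ≫ |ln x| as x → 0⁺.
The indeterminate product → 0, so the limit = -1.

Final answer: -1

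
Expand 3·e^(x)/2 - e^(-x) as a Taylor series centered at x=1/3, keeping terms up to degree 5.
(-2 + 3·e^(2/3))·e^(-1/3)/2 + (2 + 3·e^(2/3))·e^(-1/3)·(x - 1/3)/2 + (-2 + 3·e^(2/3))·e^(-1/3)·(x - 1/3)^2/4 + (2 + 3·e^(2/3))·e^(-1/3)·(x - 1/3)^3/12 + (-2 + 3·e^(2/3))·e^(-1/3)·(x - 1/3)^4/48 + (2 + 3·e^(2/3))·e^(-1/3)·(x - 1/3)^5/240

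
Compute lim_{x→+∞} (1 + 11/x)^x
As x → +∞: this is the defining limit (1 + 11/x)^x → e^11.
Limit = e^(11).

Final answer: e^(11)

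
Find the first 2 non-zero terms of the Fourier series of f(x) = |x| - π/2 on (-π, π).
-4·cos(x)/π - 4·cos(3·x)/(9·π)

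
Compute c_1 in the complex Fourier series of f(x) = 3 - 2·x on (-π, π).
Compute the real Fourier coefficients first: a_1 = 0, b_1 = -4.
Then c_1 = (a_1 − i·b_1)/2 = 2·i.

Final answer: 2·i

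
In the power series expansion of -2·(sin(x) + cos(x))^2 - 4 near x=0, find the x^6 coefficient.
Expand to order 6: -2·(sin(x) + cos(x))^2 - 4 = -8·x^5/15 + 8·x^3/3 - 4·x - 6 + O(x^7).
The coefficient of x^6 is 0.

Final answer: 0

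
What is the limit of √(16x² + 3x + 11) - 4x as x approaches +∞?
As x → +∞: multiply by the conjugate to get (3x+11)/(√(16x²+3x+11)+4x); the denominator ~ 8x, so the limit is 3/8.
Limit = 3/8.

Final answer: 3/8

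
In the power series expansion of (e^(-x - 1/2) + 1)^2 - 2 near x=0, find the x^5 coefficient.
Expand to order 5: (e^(-x - 1/2) + 1)^2 - 2 = x^5·(-e^(-1)/(4·(e^(-1/2) + 1)^2) - e^(-1/2)/(60·(e^(-1/2) + 1)))·(e^(-1/2) + 1)^2 + x^4·(e^(-1/2)/(12·(e^(-1/2) + 1)) + 7·e^(-1)/(12·(e^(-1/2) + 1)^2))·(e^(-1/2) + 1)^2 + x^3·(-e^(-1)/(e^(-1/2) + 1)^2 - e^(-1/2)/(3·(e^(-1/2) + 1)))·(e^(-1/2) + 1)^2 + x^2·(e^(-1)/(e^(-1/2) + 1)^2 + e^(-1/2)/(e^(-1/2) + 1))·(e^(-1/2) + 1)^2 - 2·x·(e^(-1/2) + 1)·e^(-1/2) - 2 + (e^(-1/2) + 1)^2 + O(x^6).
The coefficient of x^5 is (-e^(-1)/(4·(e^(-1/2) + 1)^2) - e^(-1/2)/(60·(e^(-1/2) + 1)))·(e^(-1/2) + 1)^2.

Final answer: (-e^(-1)/(4·(e^(-1/2) + 1)^2) - e^(-1/2)/(60·(e^(-1/2) + 1)))·(e^(-1/2) + 1)^2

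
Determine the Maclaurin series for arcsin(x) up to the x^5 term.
3·x^5/40 + x^3/6 + x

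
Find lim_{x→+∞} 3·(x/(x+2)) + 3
Evaluate the dominant behaviour as x → +∞; each term tends to a finite value or vanishes.
Limit = 6.

Final answer: 6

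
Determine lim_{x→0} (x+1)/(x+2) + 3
Direct substitution at x = 0 gives 7/2.

Final answer: 7/2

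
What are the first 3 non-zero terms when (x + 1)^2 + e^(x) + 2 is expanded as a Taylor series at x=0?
3·x^2/2 + 3·x + 4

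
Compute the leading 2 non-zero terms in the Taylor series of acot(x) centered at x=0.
-x + π/2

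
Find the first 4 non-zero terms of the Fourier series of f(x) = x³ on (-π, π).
(-12 + 2·π^2)·sin(x) + (3/2 - π^2)·sin(2·x) + (-4/9 + 2·π^2/3)·sin(3·x) + (3/16 - π^2/2)·sin(4·x)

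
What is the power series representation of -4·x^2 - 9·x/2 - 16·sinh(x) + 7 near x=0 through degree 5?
-2·x^5/15 - 8·x^3/3 - 4·x^2 - 41·x/2 + 7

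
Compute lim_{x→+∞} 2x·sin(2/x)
As x → +∞: let u = 2/x → 0⁺; then 2·x·sin(2/x) = 2·2·sin(u)/u → 2·2·1 = 4.
Limit = 4.

Final answer: 4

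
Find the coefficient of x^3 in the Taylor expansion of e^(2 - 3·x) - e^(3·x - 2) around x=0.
Expand to order 3: e^(2 - 3·x) - e^(3·x - 2) = x^3·(-9·e^(2)/2 - 9·e^(-2)/2) + x^2·(-9·e^(-2)/2 + 9·e^(2)/2) + x·(-3·e^(2) - 3·e^(-2)) - e^(-2) + e^(2) + O(x^4).
The coefficient of x^3 is -9·e^(2)/2 - 9·e^(-2)/2.

Final answer: -9·e^(2)/2 - 9·e^(-2)/2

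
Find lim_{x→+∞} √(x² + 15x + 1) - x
This is an ∞ − ∞ indeterminate form.
Multiply and divide by the conjugate √(x²+15x + 1) + x; the x² terms cancel, leaving (15x + 1)/(√(x²+15x + 1)+x) → 15/2.
Limit = 15/2.

Final answer: 15/2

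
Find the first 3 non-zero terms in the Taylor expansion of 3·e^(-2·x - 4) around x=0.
6·x^2·e^(-4) - 6·x·e^(-4) + 3·e^(-4)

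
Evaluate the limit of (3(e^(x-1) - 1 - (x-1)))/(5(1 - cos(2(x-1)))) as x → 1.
Both numerator and denominator → 0 as x → 1; this is a 0/0 indeterminate form.
Expand each to leading order near x = 1: numerator ~ 3·(x - 1)^2/2, denominator ~ 10·(x - 1)^2.
The limit of the ratio is 3/20.

Final answer: 3/20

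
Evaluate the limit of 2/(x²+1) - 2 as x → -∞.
Evaluate the dominant behaviour as x → -∞; each term tends to a finite value or vanishes.
Limit = -2.

Final answer: -2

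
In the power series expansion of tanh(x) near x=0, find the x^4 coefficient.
Expand to order 4: tanh(x) = -x^3/3 + x + O(x^5).
The coefficient of x^4 is 0.

Final answer: 0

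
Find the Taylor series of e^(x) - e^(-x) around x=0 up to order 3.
x^3/3 + 2·x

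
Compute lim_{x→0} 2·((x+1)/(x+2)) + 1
Direct substitution at x = 0 gives 2.

Final answer: 2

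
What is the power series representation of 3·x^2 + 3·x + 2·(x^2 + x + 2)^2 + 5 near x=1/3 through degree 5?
1481/81 + 575·(x - 1/3)/27 + 55·(x - 1/3)^2/3 + 20·(x - 1/3)^3/3 + 2·(x - 1/3)^4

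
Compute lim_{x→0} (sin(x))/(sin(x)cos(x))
Both numerator and denominator → 0 as x → 0; this is a 0/0 indeterminate form.
Expand each to leading order near x = 0: numerator ~ x, denominator ~ x.
The limit of the ratio is 1.

Final answer: 1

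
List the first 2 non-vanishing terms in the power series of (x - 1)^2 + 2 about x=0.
3 - 2·x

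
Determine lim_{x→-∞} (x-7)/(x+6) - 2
Evaluate the dominant behaviour as x → -∞; each term tends to a finite value or vanishes.
Limit = -1.

Final answer: -1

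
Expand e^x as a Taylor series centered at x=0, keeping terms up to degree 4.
x^4/24 + x^3/6 + x^2/2 + x + 1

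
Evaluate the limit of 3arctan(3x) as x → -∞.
Evaluate the dominant behaviour as x → -∞; each term tends to a finite value or vanishes.
Limit = -3·π/2.

Final answer: -3·π/2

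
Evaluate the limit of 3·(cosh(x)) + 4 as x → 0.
Direct substitution at x = 0 gives 7.

Final answer: 7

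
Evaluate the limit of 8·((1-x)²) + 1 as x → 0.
Direct substitution at x = 0 gives 9.

Final answer: 9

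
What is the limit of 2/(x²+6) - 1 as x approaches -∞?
Evaluate the dominant behaviour as x → -∞; each term tends to a finite value or vanishes.
Limit = -1.

Final answer: -1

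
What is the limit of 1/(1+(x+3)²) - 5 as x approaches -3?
Direct substitution at x = -3 gives -4.

Final answer: -4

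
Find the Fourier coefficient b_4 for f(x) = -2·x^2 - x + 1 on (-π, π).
b_4 = (1/π) ∫_{-π}^{π} f(x)·sin(4x) dx.
Evaluate the integral (use parity and integration by parts as needed): b_4 = 1/2.

Final answer: 1/2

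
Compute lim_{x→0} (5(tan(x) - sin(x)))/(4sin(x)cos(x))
Both numerator and denominator → 0 as x → 0; this is a 0/0 indeterminate form.
Expand each to leading order near x = 0: numerator ~ 5·x^3/2, denominator ~ 4·x.
The limit of the ratio is 0.

Final answer: 0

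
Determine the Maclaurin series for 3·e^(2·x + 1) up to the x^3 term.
4·e·x^3 + 6·e·x^2 + 6·e·x + 3·e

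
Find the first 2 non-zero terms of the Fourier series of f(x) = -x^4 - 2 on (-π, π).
(-48 + 8·π^2)·cos(x) - π^4/5 - 2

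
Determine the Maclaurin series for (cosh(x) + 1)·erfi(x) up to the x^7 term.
569·x^7/(2520·√(π)) + 49·x^5/(60·√(π)) + 7·x^3/(3·√(π)) + 4·x/√(π)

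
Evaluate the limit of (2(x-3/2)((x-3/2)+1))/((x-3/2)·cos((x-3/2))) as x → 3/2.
Both numerator and denominator → 0 as x → 3/2; this is a 0/0 indeterminate form.
Expand each to leading order near x = 3/2: numerator ~ 2·(x - 3/2), denominator ~ (x - 3/2).
The limit of the ratio is 2.

Final answer: 2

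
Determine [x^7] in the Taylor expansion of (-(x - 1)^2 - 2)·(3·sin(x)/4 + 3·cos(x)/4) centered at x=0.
Expand to order 7: (-(x - 1)^2 - 2)·(3·sin(x)/4 + 3·cos(x)/4) = -53·x^7/6720 - x^6/64 + 27·x^5/160 + x^4/32 - 9·x^3/8 + 15·x^2/8 - 3·x/4 - 9/4 + O(x^8).
The coefficient of x^7 is -53/6720.

Final answer: -53/6720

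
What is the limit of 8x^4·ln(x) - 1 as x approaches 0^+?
The product is a 0·∞ indeterminate form at x → 0⁺.
Rewrite the product as 8·ln(x) / x^(-4) and apply L'Hôpital, or use the standard hierarchy x^(-4) ≫ |ln x| as x → 0⁺.
The indeterminate product → 0, so the limit = -1.

Final answer: -1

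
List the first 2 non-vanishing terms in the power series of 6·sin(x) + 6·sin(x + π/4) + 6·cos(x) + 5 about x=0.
x·(3·√(2) + 6) + 3·√(2) + 11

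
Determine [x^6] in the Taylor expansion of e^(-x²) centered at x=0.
Expand to order 6: e^(-x²) = -x^6/6 + x^4/2 - x^2 + 1 + O(x^7).
The coefficient of x^6 is -1/6.

Final answer: -1/6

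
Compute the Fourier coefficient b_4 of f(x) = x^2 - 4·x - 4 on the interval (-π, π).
b_4 = (1/π) ∫_{-π}^{π} f(x)·sin(4x) dx.
Evaluate the integral (use parity and integration by parts as needed): b_4 = 2.

Final answer: 2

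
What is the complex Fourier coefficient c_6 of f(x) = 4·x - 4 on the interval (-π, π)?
Compute the real Fourier coefficients first: a_6 = 0, b_6 = -4/3.
Then c_6 = (a_6 − i·b_6)/2 = 2·i/3.

Final answer: 2·i/3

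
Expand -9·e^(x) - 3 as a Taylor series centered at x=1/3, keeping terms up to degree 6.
-9·e^(1/3) - 3 - 9·e^(1/3)·(x - 1/3) - 9·e^(1/3)·(x - 1/3)^2/2 - 3·e^(1/3)·(x - 1/3)^3/2 - 3·e^(1/3)·(x - 1/3)^4/8 - 3·e^(1/3)·(x - 1/3)^5/40 - e^(1/3)·(x - 1/3)^6/80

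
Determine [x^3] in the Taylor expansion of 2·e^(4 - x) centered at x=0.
Expand to order 3: 2·e^(4 - x) = -x^3·e^(4)/3 + x^2·e^(4) - 2·x·e^(4) + 2·e^(4) + O(x^4).
The coefficient of x^3 is -e^(4)/3.

Final answer: -e^(4)/3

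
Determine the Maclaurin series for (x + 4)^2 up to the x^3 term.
x^2 + 8·x + 16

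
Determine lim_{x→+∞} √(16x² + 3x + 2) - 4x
As x → +∞: multiply by the conjugate to get (3x+2)/(√(16x²+3x+2)+4x); the denominator ~ 8x, so the limit is 3/8.
Limit = 3/8.

Final answer: 3/8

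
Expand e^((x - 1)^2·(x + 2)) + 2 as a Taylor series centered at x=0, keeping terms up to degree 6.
-239·x^6·e^(2)/80 + 99·x^5·e^(2)/40 + 3·x^4·e^(2)/8 - 7·x^3·e^(2)/2 + 9·x^2·e^(2)/2 - 3·x·e^(2) + 2 + e^(2)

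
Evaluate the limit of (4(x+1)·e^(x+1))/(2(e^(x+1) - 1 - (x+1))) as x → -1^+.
Both numerator and denominator → 0 as x → -1^+; this is a 0/0 indeterminate form.
Expand each to leading order near x = -1: numerator ~ 4·(x + 1), denominator ~ (x + 1)^2.
The limit of the ratio is ∞.

Final answer: ∞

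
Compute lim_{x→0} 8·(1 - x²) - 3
Direct substitution at x = 0 gives 5.

Final answer: 5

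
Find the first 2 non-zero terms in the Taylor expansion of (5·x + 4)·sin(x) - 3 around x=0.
4·x - 3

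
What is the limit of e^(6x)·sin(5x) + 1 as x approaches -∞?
Evaluate the dominant behaviour as x → -∞; each term tends to a finite value or vanishes.
Limit = 1.

Final answer: 1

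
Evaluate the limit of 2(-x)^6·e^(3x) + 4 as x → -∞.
The product is a 0·∞ indeterminate form at x → -∞.
Rewrite the product as 2(-x)^6 / e^(-3x) (an ∞/∞ form) and apply L'Hôpital, or use the standard hierarchy e^(3|x|) ≫ |(-x)^6| as x → -∞.
The indeterminate product → 0, so the limit = 4.

Final answer: 4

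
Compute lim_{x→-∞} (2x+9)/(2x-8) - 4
Evaluate the dominant behaviour as x → -∞; each term tends to a finite value or vanishes.
Limit = -3.

Final answer: -3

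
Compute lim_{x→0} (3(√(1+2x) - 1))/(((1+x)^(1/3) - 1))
Both numerator and denominator → 0 as x → 0; this is a 0/0 indeterminate form.
Expand each to leading order near x = 0: numerator ~ 3·x, denominator ~ x/3.
The limit of the ratio is 9.

Final answer: 9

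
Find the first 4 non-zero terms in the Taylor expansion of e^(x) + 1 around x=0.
x^3/6 + x^2/2 + x + 2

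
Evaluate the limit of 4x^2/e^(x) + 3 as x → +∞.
The quotient is an ∞/∞ indeterminate form as x → +∞.
The exponential denominator e^(x) dominates the polynomial numerator (e^x ≫ x^2 as x → ∞), so the quotient → 0.
Adding the constant: 0 + 3 = 3. Limit = 3.

Final answer: 3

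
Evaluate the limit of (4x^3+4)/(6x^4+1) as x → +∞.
This is an ∞/∞ indeterminate form as x → +∞.
Divide numerator and denominator by x^4 and let the lower-order terms vanish; the numerator's degree 3 is below the denominator's degree 4, so the quotient → 0.
Limit = 0.

Final answer: 0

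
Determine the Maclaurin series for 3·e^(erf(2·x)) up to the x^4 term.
x^4·(-64/π + 32/π^2) + x^3·(-16/√(π) + 32/π^(3/2)) + 24·x^2/π + 12·x/√(π) + 3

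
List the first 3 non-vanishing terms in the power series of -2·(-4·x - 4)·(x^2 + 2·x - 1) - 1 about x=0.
24·x^2 + 8·x - 9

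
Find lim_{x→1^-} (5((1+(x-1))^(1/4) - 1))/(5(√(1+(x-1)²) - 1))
Both numerator and denominator → 0 as x → 1^-; this is a 0/0 indeterminate form.
Expand each to leading order near x = 1: numerator ~ 5·(x - 1)/4, denominator ~ 5·(x - 1)^2/2.
The limit of the ratio is -∞.

Final answer: -∞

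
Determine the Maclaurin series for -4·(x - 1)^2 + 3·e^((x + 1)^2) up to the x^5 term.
39·e·x^5/5 + 19·e·x^4/2 + 10·e·x^3 + x^2·(-4 + 9·e) + x·(8 + 6·e) - 4 + 3·e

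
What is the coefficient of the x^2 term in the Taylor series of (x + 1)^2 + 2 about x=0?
Expand to order 2: (x + 1)^2 + 2 = x^2 + 2·x + 3 + O(x^3).
The coefficient of x^2 is 1.

Final answer: 1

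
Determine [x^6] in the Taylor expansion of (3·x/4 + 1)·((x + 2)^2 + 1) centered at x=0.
Expand to order 6: (3·x/4 + 1)·((x + 2)^2 + 1) = 3·x^3/4 + 4·x^2 + 31·x/4 + 5 + O(x^7).
The coefficient of x^6 is 0.

Final answer: 0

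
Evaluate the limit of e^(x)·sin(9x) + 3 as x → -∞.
Evaluate the dominant behaviour as x → -∞; each term tends to a finite value or vanishes.
Limit = 3.

Final answer: 3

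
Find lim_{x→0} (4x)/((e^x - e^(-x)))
Both numerator and denominator → 0 as x → 0; this is a 0/0 indeterminate form.
Expand each to leading order near x = 0: numerator ~ 4·x, denominator ~ 2·x.
The limit of the ratio is 2.

Final answer: 2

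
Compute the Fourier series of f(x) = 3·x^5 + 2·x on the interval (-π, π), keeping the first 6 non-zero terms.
(-120·π^2 + 6·π^4 + 724)·sin(x) + (-3·π^4 - 49/2 + 15·π^2)·sin(2·x) + (-40·π^2/9 + 116/27 + 2·π^4)·sin(3·x) + (-3·π^4/2 - 109/64 + 15·π^2/8)·sin(4·x) + (-24·π^2/25 + 644/625 + 6·π^4/5)·sin(5·x) + (-π^4 - 41/54 + 5·π^2/9)·sin(6·x)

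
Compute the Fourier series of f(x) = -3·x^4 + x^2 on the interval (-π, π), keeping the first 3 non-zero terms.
(-148 + 24·π^2)·cos(x) + (10 - 6·π^2)·cos(2·x) - 3·π^4/5 + π^2/3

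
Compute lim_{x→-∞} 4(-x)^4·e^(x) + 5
The product is a 0·∞ indeterminate form at x → -∞.
Rewrite the product as 4(-x)^4 / e^(-x) (an ∞/∞ form) and apply L'Hôpital, or use the standard hierarchy e^(|x|) ≫ |(-x)^4| as x → -∞.
The indeterminate product → 0, so the limit = 5.

Final answer: 5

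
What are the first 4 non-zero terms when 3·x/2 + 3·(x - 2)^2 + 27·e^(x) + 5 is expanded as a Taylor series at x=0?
9·x^3/2 + 33·x^2/2 + 33·x/2 + 44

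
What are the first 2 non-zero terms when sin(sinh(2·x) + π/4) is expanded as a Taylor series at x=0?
√(2)·x + √(2)/2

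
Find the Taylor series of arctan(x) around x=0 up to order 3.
-x^3/3 + x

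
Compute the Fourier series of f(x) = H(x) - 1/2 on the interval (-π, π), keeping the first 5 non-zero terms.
2·sin(x)/π + 2·sin(3·x)/(3·π) + 2·sin(5·x)/(5·π) + 2·sin(7·x)/(7·π) + 2·sin(9·x)/(9·π)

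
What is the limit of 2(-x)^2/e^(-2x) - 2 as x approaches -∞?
The quotient is an ∞/∞ indeterminate form as x → -∞.
Compare growth rates of the dominant terms (exponentials ≫ polynomials ≫ logarithms), or apply L'Hôpital's rule; the quotient → 0.
Adding the constant: 0 - 2 = -2. Limit = -2.

Final answer: -2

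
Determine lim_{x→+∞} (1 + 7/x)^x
As x → +∞: this is the defining limit (1 + 7/x)^x → e^7.
Limit = e^(7).

Final answer: e^(7)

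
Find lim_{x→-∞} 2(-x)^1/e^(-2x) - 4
The quotient is an ∞/∞ indeterminate form as x → -∞.
Compare growth rates of the dominant terms (exponentials ≫ polynomials ≫ logarithms), or apply L'Hôpital's rule; the quotient → 0.
Adding the constant: 0 - 4 = -4. Limit = -4.

Final answer: -4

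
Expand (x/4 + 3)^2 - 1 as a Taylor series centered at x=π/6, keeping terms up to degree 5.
π^2/576 + π/4 + 8 + (π/48 + 3/2)·(x - π/6) + (x - π/6)^2/16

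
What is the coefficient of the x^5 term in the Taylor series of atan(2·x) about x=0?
Expand to order 5: atan(2·x) = 32·x^5/5 - 8·x^3/3 + 2·x + O(x^6).
The coefficient of x^5 is 32/5.

Final answer: 32/5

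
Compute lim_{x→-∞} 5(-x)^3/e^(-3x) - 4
The quotient is an ∞/∞ indeterminate form as x → -∞.
Compare growth rates of the dominant terms (exponentials ≫ polynomials ≫ logarithms), or apply L'Hôpital's rule; the quotient → 0.
Adding the constant: 0 - 4 = -4. Limit = -4.

Final answer: -4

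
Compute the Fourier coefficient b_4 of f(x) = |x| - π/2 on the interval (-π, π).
b_4 = (1/π) ∫_{-π}^{π} f(x)·sin(4x) dx.
Evaluate the integral (use parity and integration by parts as needed): b_4 = 0.

Final answer: 0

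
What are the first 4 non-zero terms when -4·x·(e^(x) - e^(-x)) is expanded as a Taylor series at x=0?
-x^8/630 - x^6/15 - 4·x^4/3 - 8·x^2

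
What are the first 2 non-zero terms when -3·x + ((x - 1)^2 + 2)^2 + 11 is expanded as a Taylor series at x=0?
20 - 15·x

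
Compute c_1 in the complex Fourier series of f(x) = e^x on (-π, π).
Compute the real Fourier coefficients first: a_1 = (1 - e^(2·π))·e^(-π)/(2·π), b_1 = (-1 + e^(2·π))·e^(-π)/(2·π).
Then c_1 = (a_1 − i·b_1)/2 = -e^(π)/(4·π) + e^(-π)/(4·π) - i·e^(π)/(4·π) + i·e^(-π)/(4·π).

Final answer: -e^(π)/(4·π) + e^(-π)/(4·π) - i·e^(π)/(4·π) + i·e^(-π)/(4·π)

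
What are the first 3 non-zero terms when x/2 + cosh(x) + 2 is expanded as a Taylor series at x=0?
x^2/2 + x/2 + 3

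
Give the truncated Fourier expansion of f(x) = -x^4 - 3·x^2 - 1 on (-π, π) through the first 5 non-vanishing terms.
(-36 + 8·π^2)·cos(x) - 2·π^2·cos(2·x) + (20/27 + 8·π^2/9)·cos(3·x) + (-π^2/2 - 9/16)·cos(4·x) - π^4/5 - π^2 - 1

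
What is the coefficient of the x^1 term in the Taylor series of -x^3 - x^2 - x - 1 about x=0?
Expand to order 1: -x^3 - x^2 - x - 1 = -x - 1 + O(x^2).
The coefficient of x^1 is -1.

Final answer: -1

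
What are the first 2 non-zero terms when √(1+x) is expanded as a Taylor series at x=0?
x/2 + 1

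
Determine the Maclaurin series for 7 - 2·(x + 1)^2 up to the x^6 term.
-2·x^2 - 4·x + 5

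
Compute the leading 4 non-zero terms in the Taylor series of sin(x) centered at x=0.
-x^7/5040 + x^5/120 - x^3/6 + x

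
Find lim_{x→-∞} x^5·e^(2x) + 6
The product is a 0·∞ indeterminate form at x → -∞.
Rewrite the product as x^5 / e^(-2x) (an ∞/∞ form) and apply L'Hôpital, or use the standard hierarchy e^(2|x|) ≫ |x^5| as x → -∞.
The indeterminate product → 0, so the limit = 6.

Final answer: 6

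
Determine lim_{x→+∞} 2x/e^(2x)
This is an ∞/∞ indeterminate form as x → +∞.
The exponential denominator e^(2x) dominates the polynomial numerator (e^x ≫ x as x → ∞), so the quotient → 0.
Limit = 0.

Final answer: 0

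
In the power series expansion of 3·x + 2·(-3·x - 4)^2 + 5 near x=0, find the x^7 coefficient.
Expand to order 7: 3·x + 2·(-3·x - 4)^2 + 5 = 18·x^2 + 51·x + 37 + O(x^8).
The coefficient of x^7 is 0.

Final answer: 0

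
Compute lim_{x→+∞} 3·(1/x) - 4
Evaluate the dominant behaviour as x → +∞; each term tends to a finite value or vanishes.
Limit = -4.

Final answer: -4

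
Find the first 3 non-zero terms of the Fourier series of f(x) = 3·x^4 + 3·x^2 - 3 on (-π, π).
(132 - 24·π^2)·cos(x) + (-6 + 6·π^2)·cos(2·x) - 3 + π^2 + 3·π^4/5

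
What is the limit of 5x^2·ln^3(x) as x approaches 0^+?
This is a 0·∞ indeterminate form at x → 0⁺.
Rewrite the product as 5·ln^3(x) / x^(-2) and apply L'Hôpital, or use the standard hierarchy x^(-2) ≫ |ln x|^3 as x → 0⁺.
The indeterminate product → 0, so the limit = 0.

Final answer: 0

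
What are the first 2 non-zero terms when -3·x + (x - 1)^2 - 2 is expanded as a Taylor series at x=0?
-5·x - 1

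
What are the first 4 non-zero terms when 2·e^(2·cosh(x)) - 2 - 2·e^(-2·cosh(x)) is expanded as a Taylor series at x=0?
x^6·(31·e^(-2)/180 + 91·e^(2)/180) + x^4·(-5·e^(-2)/6 + 7·e^(2)/6) + x^2·(2·e^(-2) + 2·e^(2)) - 2 - 2·e^(-2) + 2·e^(2)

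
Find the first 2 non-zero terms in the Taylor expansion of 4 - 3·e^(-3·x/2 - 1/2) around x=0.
9·x·e^(-1/2)/2 - 3·e^(-1/2) + 4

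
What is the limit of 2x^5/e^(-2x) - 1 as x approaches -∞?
The quotient is an ∞/∞ indeterminate form as x → -∞.
Compare growth rates of the dominant terms (exponentials ≫ polynomials ≫ logarithms), or apply L'Hôpital's rule; the quotient → 0.
Adding the constant: 0 - 1 = -1. Limit = -1.

Final answer: -1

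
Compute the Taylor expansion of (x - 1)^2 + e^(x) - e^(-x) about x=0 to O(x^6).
x^5/60 + x^3/3 + x^2 + 1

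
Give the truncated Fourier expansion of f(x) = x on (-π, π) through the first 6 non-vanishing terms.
2·sin(x) - sin(2·x) + 2·sin(3·x)/3 - sin(4·x)/2 + 2·sin(5·x)/5 - sin(6·x)/3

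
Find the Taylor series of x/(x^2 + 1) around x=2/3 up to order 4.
6/13 + 45·(x - 2/3)/169 - 1242·(x - 2/3)^2/2197 + 9639·(x - 2/3)^3/28561 + 29646·(x - 2/3)^4/371293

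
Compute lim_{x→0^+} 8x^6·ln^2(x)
This is a 0·∞ indeterminate form at x → 0⁺.
Rewrite the product as 8·ln^2(x) / x^(-6) and apply L'Hôpital, or use the standard hierarchy x^(-6) ≫ |ln x|^2 as x → 0⁺.
The indeterminate product → 0, so the limit = 0.

Final answer: 0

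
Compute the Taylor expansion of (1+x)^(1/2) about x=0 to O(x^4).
x^3/16 - x^2/8 + x/2 + 1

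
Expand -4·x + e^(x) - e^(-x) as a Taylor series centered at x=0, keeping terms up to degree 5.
x^5/60 + x^3/3 - 2·x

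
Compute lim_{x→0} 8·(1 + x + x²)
Direct substitution at x = 0 gives 8.

Final answer: 8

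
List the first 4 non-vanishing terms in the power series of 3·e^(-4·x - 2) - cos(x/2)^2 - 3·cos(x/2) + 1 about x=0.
-32·x^3·e^(-2) + x^2·(5/8 + 24·e^(-2)) - 12·x·e^(-2) - 3 + 3·e^(-2)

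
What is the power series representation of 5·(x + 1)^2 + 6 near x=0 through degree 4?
5·x^2 + 10·x + 11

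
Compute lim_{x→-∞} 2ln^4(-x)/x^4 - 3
The quotient is an ∞/∞ indeterminate form as x → -∞.
Compare growth rates of the dominant terms (exponentials ≫ polynomials ≫ logarithms), or apply L'Hôpital's rule; the quotient → 0.
Adding the constant: 0 - 3 = -3. Limit = -3.

Final answer: -3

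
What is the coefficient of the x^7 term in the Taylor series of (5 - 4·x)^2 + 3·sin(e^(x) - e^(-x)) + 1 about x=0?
19/120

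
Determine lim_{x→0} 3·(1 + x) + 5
Direct substitution at x = 0 gives 8.

Final answer: 8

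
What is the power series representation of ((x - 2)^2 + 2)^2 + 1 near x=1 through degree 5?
10 - 12·(x - 1) + 10·(x - 1)^2 - 4·(x - 1)^3 + (x - 1)^4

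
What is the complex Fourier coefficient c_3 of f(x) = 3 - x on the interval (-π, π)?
Compute the real Fourier coefficients first: a_3 = 0, b_3 = -2/3.
Then c_3 = (a_3 − i·b_3)/2 = i/3.

Final answer: i/3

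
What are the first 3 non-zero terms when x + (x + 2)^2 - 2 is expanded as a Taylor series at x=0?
x^2 + 5·x + 2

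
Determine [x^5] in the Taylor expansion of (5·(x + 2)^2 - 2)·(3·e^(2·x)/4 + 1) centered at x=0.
Expand to order 5: (5·(x + 2)^2 - 2)·(3·e^(2·x)/4 + 1) = 93·x^5/5 + 73·x^4/2 + 111·x^3/2 + 263·x^2/4 + 62·x + 63/2 + O(x^6).
The coefficient of x^5 is 93/5.

Final answer: 93/5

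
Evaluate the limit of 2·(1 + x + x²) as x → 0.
Direct substitution at x = 0 gives 2.

Final answer: 2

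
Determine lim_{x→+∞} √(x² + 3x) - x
This is an ∞ − ∞ indeterminate form.
Multiply and divide by the conjugate √(x²+3x) + x; the x² terms cancel, leaving (3x)/(√(x²+3x)+x) → 3/2.
Limit = 3/2.

Final answer: 3/2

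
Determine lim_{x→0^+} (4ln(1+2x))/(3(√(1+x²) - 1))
Both numerator and denominator → 0 as x → 0^+; this is a 0/0 indeterminate form.
Expand each to leading order near x = 0: numerator ~ 8·x, denominator ~ 3·x^2/2.
The limit of the ratio is ∞.

Final answer: ∞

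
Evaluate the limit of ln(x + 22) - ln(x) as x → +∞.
This is an ∞ − ∞ indeterminate form.
Combine the logarithms: ln(x+22) − ln(x) = ln((x+22)/(x)) = ln(1 + 22/(x)) → ln(1) = 0.
Limit = 0.

Final answer: 0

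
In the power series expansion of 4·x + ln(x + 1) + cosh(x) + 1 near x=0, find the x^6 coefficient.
Expand to order 6: 4·x + ln(x + 1) + cosh(x) + 1 = -119·x^6/720 + x^5/5 - 5·x^4/24 + x^3/3 + 5·x + 2 + O(x^7).
The coefficient of x^6 is -119/720.

Final answer: -119/720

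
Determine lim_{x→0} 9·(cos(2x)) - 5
Direct substitution at x = 0 gives 4.

Final answer: 4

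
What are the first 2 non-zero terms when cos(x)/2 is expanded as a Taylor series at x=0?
1/2 - x^2/4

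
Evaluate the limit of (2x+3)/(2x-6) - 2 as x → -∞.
Evaluate the dominant behaviour as x → -∞; each term tends to a finite value or vanishes.
Limit = -1.

Final answer: -1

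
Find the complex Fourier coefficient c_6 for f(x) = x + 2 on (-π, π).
Compute the real Fourier coefficients first: a_6 = 0, b_6 = -1/3.
Then c_6 = (a_6 − i·b_6)/2 = i/6.

Final answer: i/6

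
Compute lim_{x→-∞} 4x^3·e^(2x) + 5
The product is a 0·∞ indeterminate form at x → -∞.
Rewrite the product as 4x^3 / e^(-2x) (an ∞/∞ form) and apply L'Hôpital, or use the standard hierarchy e^(2|x|) ≫ |x^3| as x → -∞.
The indeterminate product → 0, so the limit = 5.

Final answer: 5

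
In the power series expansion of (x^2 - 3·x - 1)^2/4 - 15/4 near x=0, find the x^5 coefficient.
Expand to order 5: (x^2 - 3·x - 1)^2/4 - 15/4 = x^4/4 - 3·x^3/2 + 7·x^2/4 + 3·x/2 - 7/2 + O(x^6).
The coefficient of x^5 is 0.

Final answer: 0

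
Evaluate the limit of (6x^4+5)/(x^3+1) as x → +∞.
This is an ∞/∞ indeterminate form as x → +∞.
Divide numerator and denominator by x^4 and let the lower-order terms vanish; the numerator's degree 4 exceeds the denominator's degree 3, so the quotient diverges.
Limit = ∞.

Final answer: ∞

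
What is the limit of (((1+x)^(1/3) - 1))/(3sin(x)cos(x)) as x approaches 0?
Both numerator and denominator → 0 as x → 0; this is a 0/0 indeterminate form.
Expand each to leading order near x = 0: numerator ~ x/3, denominator ~ 3·x.
The limit of the ratio is 1/9.

Final answer: 1/9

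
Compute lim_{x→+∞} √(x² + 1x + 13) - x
This is an ∞ − ∞ indeterminate form.
Multiply and divide by the conjugate √(x²+1x + 13) + x; the x² terms cancel, leaving (1x + 13)/(√(x²+1x + 13)+x) → 1/2.
Limit = 1/2.

Final answer: 1/2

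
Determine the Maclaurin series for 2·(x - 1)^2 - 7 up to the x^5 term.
2·x^2 - 4·x - 5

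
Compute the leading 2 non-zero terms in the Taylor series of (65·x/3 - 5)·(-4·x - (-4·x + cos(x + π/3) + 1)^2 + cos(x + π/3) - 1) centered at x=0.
x·(-1195/12 - 5·√(3)) + 55/4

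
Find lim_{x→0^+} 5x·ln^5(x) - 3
The product is a 0·∞ indeterminate form at x → 0⁺.
Rewrite the product as 5·ln^5(x) / x^(-1) and apply L'Hôpital, or use the standard hierarchy x^(-1) ≫ |ln x|^5 as x → 0⁺.
The indeterminate product → 0, so the limit = -3.

Final answer: -3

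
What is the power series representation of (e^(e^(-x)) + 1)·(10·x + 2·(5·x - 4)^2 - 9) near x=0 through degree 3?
-835·e·x^3/6 + x^2·(50 + 143·e) + x·(-93·e - 70) + 23 + 23·e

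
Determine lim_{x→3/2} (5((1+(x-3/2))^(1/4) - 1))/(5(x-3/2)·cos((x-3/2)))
Both numerator and denominator → 0 as x → 3/2; this is a 0/0 indeterminate form.
Expand each to leading order near x = 3/2: numerator ~ 5·(x - 3/2)/4, denominator ~ 5·(x - 3/2).
The limit of the ratio is 1/4.

Final answer: 1/4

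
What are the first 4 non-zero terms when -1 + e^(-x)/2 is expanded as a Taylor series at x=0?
-x^3/12 + x^2/4 - x/2 - 1/2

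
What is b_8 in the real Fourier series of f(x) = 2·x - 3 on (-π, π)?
b_8 = (1/π) ∫_{-π}^{π} f(x)·sin(8x) dx.
Evaluate the integral (use parity and integration by parts as needed): b_8 = -1/2.

Final answer: -1/2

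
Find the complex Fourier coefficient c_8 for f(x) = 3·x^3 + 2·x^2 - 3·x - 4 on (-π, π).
Compute the real Fourier coefficients first: a_8 = 1/8, b_8 = 105/128 - 3·π^2/4.
Then c_8 = (a_8 − i·b_8)/2 = 1/16 - 105·i/256 + 3·i·π^2/8.

Final answer: 1/16 - 105·i/256 + 3·i·π^2/8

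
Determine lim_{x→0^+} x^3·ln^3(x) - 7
The product is a 0·∞ indeterminate form at x → 0⁺.
Rewrite the product as ln^3(x) / x^(-3) and apply L'Hôpital, or use the standard hierarchy x^(-3) ≫ |ln x|^3 as x → 0⁺.
The indeterminate product → 0, so the limit = -7.

Final answer: -7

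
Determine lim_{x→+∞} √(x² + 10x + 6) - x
This is an ∞ − ∞ indeterminate form.
Multiply and divide by the conjugate √(x²+10x + 6) + x; the x² terms cancel, leaving (10x + 6)/(√(x²+10x + 6)+x) → 10/2 = 5.
Limit = 5.

Final answer: 5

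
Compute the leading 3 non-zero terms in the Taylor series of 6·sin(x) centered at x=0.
x^5/20 - x^3 + 6·x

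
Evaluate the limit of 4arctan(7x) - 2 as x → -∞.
Evaluate the dominant behaviour as x → -∞; each term tends to a finite value or vanishes.
Limit = -2·π - 2.

Final answer: -2·π - 2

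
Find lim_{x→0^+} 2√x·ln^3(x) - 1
The product is a 0·∞ indeterminate form at x → 0⁺.
Rewrite the product as 2·ln^3(x) / x^(-1/2) and apply L'Hôpital, or use the standard hierarchy x^(-1/2) ≫ |ln x|^3 as x → 0⁺.
The indeterminate product → 0, so the limit = -1.

Final answer: -1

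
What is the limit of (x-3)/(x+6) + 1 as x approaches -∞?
Evaluate the dominant behaviour as x → -∞; each term tends to a finite value or vanishes.
Limit = 2.

Final answer: 2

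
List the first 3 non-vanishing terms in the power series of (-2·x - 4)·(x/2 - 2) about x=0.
-x^2 + 2·x + 8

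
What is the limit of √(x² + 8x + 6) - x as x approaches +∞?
This is an ∞ − ∞ indeterminate form.
Multiply and divide by the conjugate √(x²+8x + 6) + x; the x² terms cancel, leaving (8x + 6)/(√(x²+8x + 6)+x) → 8/2 = 4.
Limit = 4.

Final answer: 4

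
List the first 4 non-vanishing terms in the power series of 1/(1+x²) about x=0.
-x^6 + x^4 - x^2 + 1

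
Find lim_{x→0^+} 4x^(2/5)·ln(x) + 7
The product is a 0·∞ indeterminate form at x → 0⁺.
Rewrite the product as 4·ln(x) / x^(-2/5) and apply L'Hôpital, or use the standard hierarchy x^(-2/5) ≫ |ln x| as x → 0⁺.
The indeterminate product → 0, so the limit = 7.

Final answer: 7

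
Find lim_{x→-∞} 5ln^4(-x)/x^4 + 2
The quotient is an ∞/∞ indeterminate form as x → -∞.
Compare growth rates of the dominant terms (exponentials ≫ polynomials ≫ logarithms), or apply L'Hôpital's rule; the quotient → 0.
Adding the constant: 0 + 2 = 2. Limit = 2.

Final answer: 2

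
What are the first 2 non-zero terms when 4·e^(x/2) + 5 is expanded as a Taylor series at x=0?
2·x + 9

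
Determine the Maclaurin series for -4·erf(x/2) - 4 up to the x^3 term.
x^3/(3·√(π)) - 4·x/√(π) - 4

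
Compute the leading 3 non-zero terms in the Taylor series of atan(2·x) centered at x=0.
32·x^5/5 - 8·x^3/3 + 2·x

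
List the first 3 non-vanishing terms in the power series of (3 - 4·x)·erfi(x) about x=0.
2·x^3/√(π) - 8·x^2/√(π) + 6·x/√(π)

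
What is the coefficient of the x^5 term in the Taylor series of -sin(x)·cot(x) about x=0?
Expand to order 5: -sin(x)·cot(x) = -x^4/24 + x^2/2 - 1 + O(x^6).
The coefficient of x^5 is 0.

Final answer: 0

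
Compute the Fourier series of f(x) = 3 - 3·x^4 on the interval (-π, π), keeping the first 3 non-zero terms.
(-144 + 24·π^2)·cos(x) + (9 - 6·π^2)·cos(2·x) - 3·π^4/5 + 3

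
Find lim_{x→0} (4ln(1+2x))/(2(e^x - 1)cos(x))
Both numerator and denominator → 0 as x → 0; this is a 0/0 indeterminate form.
Expand each to leading order near x = 0: numerator ~ 8·x, denominator ~ 2·x.
The limit of the ratio is 4.

Final answer: 4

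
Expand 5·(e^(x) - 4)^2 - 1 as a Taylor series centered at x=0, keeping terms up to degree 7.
5·x^7/42 + 7·x^6/18 + x^5 + 5·x^4/3 - 10·x^2 - 30·x + 44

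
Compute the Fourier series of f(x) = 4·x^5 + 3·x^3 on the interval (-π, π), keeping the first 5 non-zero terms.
(-154·π^2 + 8·π^4 + 924)·sin(x) + (-4·π^4 - 51/2 + 17·π^2)·sin(2·x) + (-106·π^2/27 + 212/81 + 8·π^4/3)·sin(3·x) + (-2·π^4 - 3/8 + π^2)·sin(4·x) + (-2·π^2/25 + 12/625 + 8·π^4/5)·sin(5·x)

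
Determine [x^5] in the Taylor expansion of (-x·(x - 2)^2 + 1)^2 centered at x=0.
Expand to order 5: (-x·(x - 2)^2 + 1)^2 = -8·x^5 + 24·x^4 - 34·x^3 + 24·x^2 - 8·x + 1 + O(x^6).
The coefficient of x^5 is -8.

Final answer: -8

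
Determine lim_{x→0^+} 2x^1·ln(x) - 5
The product is a 0·∞ indeterminate form at x → 0⁺.
Rewrite the product as 2·ln(x) / x^(-1) and apply L'Hôpital, or use the standard hierarchy x^(-1) ≫ |ln x| as x → 0⁺.
The indeterminate product → 0, so the limit = -5.

Final answer: -5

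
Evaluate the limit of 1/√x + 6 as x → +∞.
Evaluate the dominant behaviour as x → +∞; each term tends to a finite value or vanishes.
Limit = 6.

Final answer: 6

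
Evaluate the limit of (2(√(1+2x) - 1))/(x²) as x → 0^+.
Both numerator and denominator → 0 as x → 0^+; this is a 0/0 indeterminate form.
Expand each to leading order near x = 0: numerator ~ 2·x, denominator ~ x^2.
The limit of the ratio is ∞.

Final answer: ∞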